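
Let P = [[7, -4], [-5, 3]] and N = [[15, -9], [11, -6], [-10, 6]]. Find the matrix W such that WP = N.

Right-multiplying both sides by P⁻¹ gives W = NP⁻¹.
det P = 1; the adjugate gives P⁻¹ = [[3, 4], [5, 7]].
W = NP⁻¹ = [[15, -9], [11, -6], [-10, 6]] · [[3, 4], [5, 7]] = [[0, -3], [3, 2], [0, 2]].

W = [[0, -3], [3, 2], [0, 2]]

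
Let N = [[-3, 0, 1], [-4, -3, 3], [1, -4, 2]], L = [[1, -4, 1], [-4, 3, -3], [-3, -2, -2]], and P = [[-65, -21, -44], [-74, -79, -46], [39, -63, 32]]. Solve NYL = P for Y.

Y = [[-3, -5, -2], [-3, -1, 1], [2, -2, 2]]

Y = N⁻¹PL⁻¹ (apply N⁻¹ on the left and L⁻¹ on the right).
det N = 1, so N⁻¹ = [[6, -4, 3], [11, -7, 5], [19, -12, 9]].
det L = 1, so L⁻¹ = [[-12, -10, 9], [1, 1, -1], [17, 14, -13]].
N⁻¹P = [[23, 1, 16], [-2, 7, -2], [4, -18, 4]].
Y = (N⁻¹P)L⁻¹ = [[-3, -5, -2], [-3, -1, 1], [2, -2, 2]].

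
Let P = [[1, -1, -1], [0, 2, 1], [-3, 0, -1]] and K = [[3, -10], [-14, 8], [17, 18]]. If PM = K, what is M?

M = [[-5, -6], [-6, 4], [-2, 0]]

Since P multiplies M on the left, M = P⁻¹K.
det P = -5; the adjugate gives P⁻¹ = [[2/5, 1/5, -1/5], [3/5, 4/5, 1/5], [-6/5, -3/5, -2/5]].
M = P⁻¹K = [[2/5, 1/5, -1/5], [3/5, 4/5, 1/5], [-6/5, -3/5, -2/5]] · [[3, -10], [-14, 8], [17, 18]] = [[-5, -6], [-6, 4], [-2, 0]].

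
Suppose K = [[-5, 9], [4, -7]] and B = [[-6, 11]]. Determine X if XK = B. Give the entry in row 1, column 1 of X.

2

K is on the right of X, so right-multiply by K⁻¹: X = BK⁻¹.
det K = -1, so K⁻¹ = [[7, 9], [4, 5]].
X = BK⁻¹ = [[-6, 11]] · [[7, 9], [4, 5]] = [[2, 1]].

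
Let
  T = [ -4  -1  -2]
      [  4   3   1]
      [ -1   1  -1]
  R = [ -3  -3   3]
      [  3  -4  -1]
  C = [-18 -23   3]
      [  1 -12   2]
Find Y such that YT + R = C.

YT = C − R = [[-15, -20, 0], [-2, -8, 3]].
T is on the right of Y, so right-multiply by T⁻¹: Y = (C − R)T⁻¹.
det T = -1; the adjugate gives T⁻¹ = [[4, 3, -5], [-3, -2, 4], [-7, -5, 8]].
Y = (C − R)T⁻¹ = [[0, -5, -5], [-5, -5, 2]].

Y = [[0, -5, -5], [-5, -5, 2]]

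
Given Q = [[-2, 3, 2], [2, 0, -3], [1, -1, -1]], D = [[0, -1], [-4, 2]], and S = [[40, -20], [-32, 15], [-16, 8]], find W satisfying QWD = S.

W = [[-1, -2], [0, -2], [-1, -4]]

Isolating W: multiply by Q⁻¹ from the left and D⁻¹ from the right, so W = Q⁻¹SD⁻¹.
det Q = -1, so Q⁻¹ = [[3, -1, 9], [1, 0, 2], [2, -1, 6]].
det D = -4; the adjugate gives D⁻¹ = [[-1/2, -1/4], [-1, 0]].
Q⁻¹S = [[8, -3], [8, -4], [16, -7]].
W = (Q⁻¹S)D⁻¹ = [[-1, -2], [0, -2], [-1, -4]].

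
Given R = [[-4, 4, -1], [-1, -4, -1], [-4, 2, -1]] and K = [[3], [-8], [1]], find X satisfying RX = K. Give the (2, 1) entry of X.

1

Since R multiplies X on the left, X = R⁻¹K.
det R = 6, so R⁻¹ = [[1, 1/3, -4/3], [1/2, 0, -1/2], [-3, -4/3, 10/3]].
X = R⁻¹K = [[1, 1/3, -4/3], [1/2, 0, -1/2], [-3, -4/3, 10/3]] · [[3], [-8], [1]] = [[-1], [1], [5]].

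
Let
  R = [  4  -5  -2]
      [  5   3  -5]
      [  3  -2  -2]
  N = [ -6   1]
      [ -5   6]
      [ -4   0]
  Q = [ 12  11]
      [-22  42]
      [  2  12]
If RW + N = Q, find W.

RW = Q − N = [[18, 10], [-17, 36], [6, 12]].
R is on the left of W, so left-multiply by R⁻¹: W = R⁻¹(Q − N).
det R = -1, so R⁻¹ = [[16, 6, -31], [5, 2, -10], [19, 7, -37]].
W = R⁻¹(Q − N) = [[0, 4], [-4, 2], [1, -2]].

W = [[0, 4], [-4, 2], [1, -2]]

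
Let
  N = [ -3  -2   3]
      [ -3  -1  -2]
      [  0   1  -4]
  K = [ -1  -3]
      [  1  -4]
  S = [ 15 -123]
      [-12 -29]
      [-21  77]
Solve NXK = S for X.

Left-multiply by N⁻¹ and right-multiply by K⁻¹: X = N⁻¹SK⁻¹.
det N = -3, so N⁻¹ = [[-2, 5/3, -7/3], [4, -4, 5], [1, -1, 1]].
K has determinant 7; K⁻¹ = [[-4/7, 3/7], [-1/7, -1/7]].
N⁻¹S = [[-1, 18], [3, 9], [6, -17]].
X = (N⁻¹S)K⁻¹ = [[-2, -3], [-3, 0], [-1, 5]].

X = [[-2, -3], [-3, 0], [-1, 5]]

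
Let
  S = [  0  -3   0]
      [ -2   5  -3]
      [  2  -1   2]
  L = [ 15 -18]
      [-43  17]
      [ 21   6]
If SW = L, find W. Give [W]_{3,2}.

Since S multiplies W on the left, W = S⁻¹L.
S has determinant 6; S⁻¹ = [[7/6, 1, 3/2], [-1/3, 0, 0], [-4/3, -1, -1]].
W = S⁻¹L = [[7/6, 1, 3/2], [-1/3, 0, 0], [-4/3, -1, -1]] · [[15, -18], [-43, 17], [21, 6]] = [[6, 5], [-5, 6], [2, 1]].

1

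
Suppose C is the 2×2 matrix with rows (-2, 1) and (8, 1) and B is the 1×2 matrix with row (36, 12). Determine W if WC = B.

Right-multiplying both sides by C⁻¹ gives W = BC⁻¹.
det C = -10, so C⁻¹ = [[-1/10, 1/10], [4/5, 1/5]].
W = BC⁻¹ = [[36, 12]] · [[-1/10, 1/10], [4/5, 1/5]] = [[6, 6]].

W = [[6, 6]]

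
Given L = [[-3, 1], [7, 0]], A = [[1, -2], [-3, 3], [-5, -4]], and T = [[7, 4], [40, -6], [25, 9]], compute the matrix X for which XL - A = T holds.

XL = T + A = [[8, 2], [37, -3], [20, 5]].
Right-multiplying both sides by L⁻¹ gives X = (T + A)L⁻¹.
L has determinant -7; L⁻¹ = [[0, 1/7], [1, 3/7]].
X = (T + A)L⁻¹ = [[2, 2], [-3, 4], [5, 5]].

X = [[2, 2], [-3, 4], [5, 5]]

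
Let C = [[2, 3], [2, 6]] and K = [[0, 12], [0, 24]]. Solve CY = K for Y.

Y = [[0, 0], [0, 4]]

Since C multiplies Y on the left, Y = C⁻¹K.
det C = 6, so C⁻¹ = [[1, -1/2], [-1/3, 1/3]].
Y = C⁻¹K = [[1, -1/2], [-1/3, 1/3]] · [[0, 12], [0, 24]] = [[0, 0], [0, 4]].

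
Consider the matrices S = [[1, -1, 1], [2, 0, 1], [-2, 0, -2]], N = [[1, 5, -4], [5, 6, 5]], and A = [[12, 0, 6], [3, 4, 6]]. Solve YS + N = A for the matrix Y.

YS = A − N = [[11, -5, 10], [-2, -2, 1]].
S is on the right of Y, so right-multiply by S⁻¹: Y = (A − N)S⁻¹.
det S = -2, so S⁻¹ = [[0, 1, 1/2], [-1, 0, -1/2], [0, -1, -1]].
Y = (A − N)S⁻¹ = [[5, 1, -2], [2, -3, -1]].

Y = [[5, 1, -2], [2, -3, -1]]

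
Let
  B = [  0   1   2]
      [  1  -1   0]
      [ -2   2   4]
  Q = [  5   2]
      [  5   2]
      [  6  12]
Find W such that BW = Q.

B is on the left of W, so left-multiply by B⁻¹: W = B⁻¹Q.
det B = -4, so B⁻¹ = [[1, 0, -1/2], [1, -1, -1/2], [0, 1/2, 1/4]].
W = B⁻¹Q = [[1, 0, -1/2], [1, -1, -1/2], [0, 1/2, 1/4]] · [[5, 2], [5, 2], [6, 12]] = [[2, -4], [-3, -6], [4, 4]].

W = [[2, -4], [-3, -6], [4, 4]]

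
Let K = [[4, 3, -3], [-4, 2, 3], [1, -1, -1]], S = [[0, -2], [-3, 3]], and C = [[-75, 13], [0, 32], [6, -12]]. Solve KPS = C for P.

P = [[4, 1], [3, 5], [-2, -2]]

Left-multiply by K⁻¹ and right-multiply by S⁻¹: P = K⁻¹CS⁻¹.
K has determinant -5; K⁻¹ = [[-1/5, -6/5, -3], [1/5, 1/5, 0], [-2/5, -7/5, -4]].
S has determinant -6; S⁻¹ = [[-1/2, -1/3], [-1/2, 0]].
K⁻¹C = [[-3, -5], [-15, 9], [6, -2]].
P = (K⁻¹C)S⁻¹ = [[4, 1], [3, 5], [-2, -2]].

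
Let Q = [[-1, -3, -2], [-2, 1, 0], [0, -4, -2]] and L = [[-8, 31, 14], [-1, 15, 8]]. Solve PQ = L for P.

P = [[-2, 5, -5], [-3, 2, -1]]

Right-multiplying both sides by Q⁻¹ gives P = LQ⁻¹.
det Q = -2; the adjugate gives Q⁻¹ = [[1, -1, -1], [2, -1, -2], [-4, 2, 7/2]].
P = LQ⁻¹ = [[-8, 31, 14], [-1, 15, 8]] · [[1, -1, -1], [2, -1, -2], [-4, 2, 7/2]] = [[-2, 5, -5], [-3, 2, -1]].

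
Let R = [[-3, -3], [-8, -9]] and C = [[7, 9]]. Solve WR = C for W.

W = [[3, -2]]

Since R sits to the right of W, W = CR⁻¹.
det R = 3; the adjugate gives R⁻¹ = [[-3, 1], [8/3, -1]].
W = CR⁻¹ = [[7, 9]] · [[-3, 1], [8/3, -1]] = [[3, -2]].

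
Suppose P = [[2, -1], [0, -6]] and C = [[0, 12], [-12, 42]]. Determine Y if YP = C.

Y = [[0, -2], [-6, -6]]

Right-multiplying both sides by P⁻¹ gives Y = CP⁻¹.
det P = -12; the adjugate gives P⁻¹ = [[1/2, -1/12], [0, -1/6]].
Y = CP⁻¹ = [[0, 12], [-12, 42]] · [[1/2, -1/12], [0, -1/6]] = [[0, -2], [-6, -6]].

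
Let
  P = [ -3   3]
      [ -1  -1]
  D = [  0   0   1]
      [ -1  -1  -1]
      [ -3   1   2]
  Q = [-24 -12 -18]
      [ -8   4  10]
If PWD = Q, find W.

Left-multiply by P⁻¹ and right-multiply by D⁻¹: W = P⁻¹QD⁻¹.
det P = 6; the adjugate gives P⁻¹ = [[-1/6, -1/2], [1/6, -1/2]].
det D = -4, so D⁻¹ = [[1/4, -1/4, -1/4], [-5/4, -3/4, 1/4], [1, 0, 0]].
P⁻¹Q = [[8, 0, -2], [0, -4, -8]].
W = (P⁻¹Q)D⁻¹ = [[0, -2, -2], [-3, 3, -1]].

W = [[0, -2, -2], [-3, 3, -1]]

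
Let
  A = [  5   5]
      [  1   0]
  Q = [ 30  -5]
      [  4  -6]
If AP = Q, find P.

P = [[4, -6], [2, 5]]

Since A multiplies P on the left, P = A⁻¹Q.
det A = -5; the adjugate gives A⁻¹ = [[0, 1], [1/5, -1]].
P = A⁻¹Q = [[0, 1], [1/5, -1]] · [[30, -5], [4, -6]] = [[4, -6], [2, 5]].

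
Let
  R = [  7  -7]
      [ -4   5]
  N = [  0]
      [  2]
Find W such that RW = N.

R is on the left of W, so left-multiply by R⁻¹: W = R⁻¹N.
R has determinant 7; R⁻¹ = [[5/7, 1], [4/7, 1]].
W = R⁻¹N = [[5/7, 1], [4/7, 1]] · [[0], [2]] = [[2], [2]].

W = [[2], [2]]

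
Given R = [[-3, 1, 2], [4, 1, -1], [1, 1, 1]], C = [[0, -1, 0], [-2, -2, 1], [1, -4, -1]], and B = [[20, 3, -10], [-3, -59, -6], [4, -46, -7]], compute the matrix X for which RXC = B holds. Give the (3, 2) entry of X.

3

Left-multiply by R⁻¹ and right-multiply by C⁻¹: X = R⁻¹BC⁻¹.
R has determinant -5; R⁻¹ = [[-2/5, -1/5, 3/5], [1, 1, -1], [-3/5, -4/5, 7/5]].
det C = 1; the adjugate gives C⁻¹ = [[6, -1, -1], [-1, 0, 0], [10, -1, -2]].
R⁻¹B = [[-5, -17, 1], [13, -10, -9], [-4, -19, 1]].
X = (R⁻¹B)C⁻¹ = [[-3, 4, 3], [-2, -4, 5], [5, 3, 2]].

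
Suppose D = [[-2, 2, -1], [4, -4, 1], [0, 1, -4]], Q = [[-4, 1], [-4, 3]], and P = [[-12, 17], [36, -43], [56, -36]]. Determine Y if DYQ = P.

Left-multiply by D⁻¹ and right-multiply by Q⁻¹: Y = D⁻¹PQ⁻¹.
det D = -2, so D⁻¹ = [[-15/2, -7/2, 1], [-8, -4, 1], [-2, -1, 0]].
Q has determinant -8; Q⁻¹ = [[-3/8, 1/8], [-1/2, 1/2]].
D⁻¹P = [[20, -13], [8, 0], [-12, 9]].
Y = (D⁻¹P)Q⁻¹ = [[-1, -4], [-3, 1], [0, 3]].

Y = [[-1, -4], [-3, 1], [0, 3]]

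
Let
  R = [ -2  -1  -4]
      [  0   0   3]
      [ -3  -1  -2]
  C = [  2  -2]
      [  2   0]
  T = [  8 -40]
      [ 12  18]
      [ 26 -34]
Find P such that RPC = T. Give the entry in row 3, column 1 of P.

-3

Isolating P: multiply by R⁻¹ from the left and C⁻¹ from the right, so P = R⁻¹TC⁻¹.
det R = 3, so R⁻¹ = [[1, 2/3, -1], [-3, -8/3, 2], [0, 1/3, 0]].
det C = 4; the adjugate gives C⁻¹ = [[0, 1/2], [-1/2, 1/2]].
R⁻¹T = [[-10, 6], [-4, 4], [4, 6]].
P = (R⁻¹T)C⁻¹ = [[-3, -2], [-2, 0], [-3, 5]].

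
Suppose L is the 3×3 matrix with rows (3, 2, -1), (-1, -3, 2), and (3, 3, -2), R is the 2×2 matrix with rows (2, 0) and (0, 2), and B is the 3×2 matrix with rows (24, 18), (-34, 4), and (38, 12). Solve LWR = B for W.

W = [[1, 4], [2, 0], [-5, 3]]

Left-multiply by L⁻¹ and right-multiply by R⁻¹: W = L⁻¹BR⁻¹.
L has determinant 2; L⁻¹ = [[0, 1/2, 1/2], [2, -3/2, -5/2], [3, -3/2, -7/2]].
R has determinant 4; R⁻¹ = [[1/2, 0], [0, 1/2]].
L⁻¹B = [[2, 8], [4, 0], [-10, 6]].
W = (L⁻¹B)R⁻¹ = [[1, 4], [2, 0], [-5, 3]].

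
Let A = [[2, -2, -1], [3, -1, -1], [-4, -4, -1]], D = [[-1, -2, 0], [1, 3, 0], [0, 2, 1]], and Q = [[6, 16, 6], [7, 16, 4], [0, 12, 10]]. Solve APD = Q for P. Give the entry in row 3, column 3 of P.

P = A⁻¹QD⁻¹ (apply A⁻¹ on the left and D⁻¹ on the right).
det A = -4; the adjugate gives A⁻¹ = [[3/4, -1/2, -1/4], [-7/4, 3/2, 1/4], [4, -4, -1]].
det D = -1; the adjugate gives D⁻¹ = [[-3, -2, 0], [1, 1, 0], [-2, -2, 1]].
A⁻¹Q = [[1, 1, 0], [0, -1, -2], [-4, -12, -2]].
P = (A⁻¹Q)D⁻¹ = [[-2, -1, 0], [3, 3, -2], [4, 0, -2]].

-2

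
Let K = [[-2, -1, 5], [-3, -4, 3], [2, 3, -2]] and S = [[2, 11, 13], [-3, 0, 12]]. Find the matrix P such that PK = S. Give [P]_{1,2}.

-4

Right-multiplying both sides by K⁻¹ gives P = SK⁻¹.
det K = -3; the adjugate gives K⁻¹ = [[1/3, -13/3, -17/3], [0, 2, 3], [1/3, -4/3, -5/3]].
P = SK⁻¹ = [[2, 11, 13], [-3, 0, 12]] · [[1/3, -13/3, -17/3], [0, 2, 3], [1/3, -4/3, -5/3]] = [[5, -4, 0], [3, -3, -3]].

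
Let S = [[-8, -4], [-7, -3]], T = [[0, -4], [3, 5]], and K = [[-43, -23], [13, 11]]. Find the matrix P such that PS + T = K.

P = [[1, 5], [-3, 2]]

PS = K − T = [[-43, -19], [10, 6]].
Since S sits to the right of P, P = (K − T)S⁻¹.
det S = -4, so S⁻¹ = [[3/4, -1], [-7/4, 2]].
P = (K − T)S⁻¹ = [[1, 5], [-3, 2]].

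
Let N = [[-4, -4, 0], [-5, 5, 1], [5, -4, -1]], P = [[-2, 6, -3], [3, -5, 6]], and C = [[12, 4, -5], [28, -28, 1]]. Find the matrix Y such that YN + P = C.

YN = C − P = [[14, -2, -2], [25, -23, -5]].
N is on the right of Y, so right-multiply by N⁻¹: Y = (C − P)N⁻¹.
det N = 4, so N⁻¹ = [[-1/4, -1, -1], [0, 1, 1], [-5/4, -9, -10]].
Y = (C − P)N⁻¹ = [[-1, 2, 4], [0, -3, 2]].

Y = [[-1, 2, 4], [0, -3, 2]]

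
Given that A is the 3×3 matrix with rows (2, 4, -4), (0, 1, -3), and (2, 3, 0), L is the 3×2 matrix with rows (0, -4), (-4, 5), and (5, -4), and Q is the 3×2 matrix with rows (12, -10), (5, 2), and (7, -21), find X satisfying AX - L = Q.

AX = Q + L = [[12, -14], [1, 7], [12, -25]].
Left-multiplying both sides by A⁻¹ gives X = A⁻¹(Q + L).
det A = 2, so A⁻¹ = [[9/2, -6, -4], [-3, 4, 3], [-1, 1, 1]].
X = A⁻¹(Q + L) = [[0, -5], [4, -5], [1, -4]].

X = [[0, -5], [4, -5], [1, -4]]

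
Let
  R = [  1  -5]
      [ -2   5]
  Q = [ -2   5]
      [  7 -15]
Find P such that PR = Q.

R is on the right of P, so right-multiply by R⁻¹: P = QR⁻¹.
R has determinant -5; R⁻¹ = [[-1, -1], [-2/5, -1/5]].
P = QR⁻¹ = [[-2, 5], [7, -15]] · [[-1, -1], [-2/5, -1/5]] = [[0, 1], [-1, -4]].

P = [[0, 1], [-1, -4]]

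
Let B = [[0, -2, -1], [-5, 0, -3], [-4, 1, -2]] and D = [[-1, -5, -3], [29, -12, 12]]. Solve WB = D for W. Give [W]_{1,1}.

2

Since B sits to the right of W, W = DB⁻¹.
B has determinant 1; B⁻¹ = [[3, -5, 6], [2, -4, 5], [-5, 8, -10]].
W = DB⁻¹ = [[-1, -5, -3], [29, -12, 12]] · [[3, -5, 6], [2, -4, 5], [-5, 8, -10]] = [[2, 1, -1], [3, -1, -6]].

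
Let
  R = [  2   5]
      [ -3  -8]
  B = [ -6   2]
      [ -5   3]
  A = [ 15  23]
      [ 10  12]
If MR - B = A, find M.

M = [[-3, -5], [-5, -5]]

MR = A + B = [[9, 25], [5, 15]].
Right-multiplying both sides by R⁻¹ gives M = (A + B)R⁻¹.
det R = -1, so R⁻¹ = [[8, 5], [-3, -2]].
M = (A + B)R⁻¹ = [[-3, -5], [-5, -5]].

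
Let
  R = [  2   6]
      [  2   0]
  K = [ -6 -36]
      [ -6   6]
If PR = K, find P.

P = [[-6, 3], [1, -4]]

Since R sits to the right of P, P = KR⁻¹.
R has determinant -12; R⁻¹ = [[0, 1/2], [1/6, -1/6]].
P = KR⁻¹ = [[-6, -36], [-6, 6]] · [[0, 1/2], [1/6, -1/6]] = [[-6, 3], [1, -4]].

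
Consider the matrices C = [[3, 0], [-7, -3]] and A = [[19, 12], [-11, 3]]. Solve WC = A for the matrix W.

W = [[-3, -4], [-6, -1]]

Since C sits to the right of W, W = AC⁻¹.
det C = -9; the adjugate gives C⁻¹ = [[1/3, 0], [-7/9, -1/3]].
W = AC⁻¹ = [[19, 12], [-11, 3]] · [[1/3, 0], [-7/9, -1/3]] = [[-3, -4], [-6, -1]].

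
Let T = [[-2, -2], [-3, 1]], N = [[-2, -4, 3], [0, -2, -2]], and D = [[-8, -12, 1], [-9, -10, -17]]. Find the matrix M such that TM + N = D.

TM = D − N = [[-6, -8, -2], [-9, -8, -15]].
Left-multiplying both sides by T⁻¹ gives M = T⁻¹(D − N).
det T = -8, so T⁻¹ = [[-1/8, -1/4], [-3/8, 1/4]].
M = T⁻¹(D − N) = [[3, 3, 4], [0, 1, -3]].

M = [[3, 3, 4], [0, 1, -3]]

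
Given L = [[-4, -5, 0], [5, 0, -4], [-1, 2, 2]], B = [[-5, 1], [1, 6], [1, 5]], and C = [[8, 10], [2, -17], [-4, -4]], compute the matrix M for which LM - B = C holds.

LM = C + B = [[3, 11], [3, -11], [-3, 1]].
Left-multiplying both sides by L⁻¹ gives M = L⁻¹(C + B).
L has determinant -2; L⁻¹ = [[-4, -5, -10], [3, 4, 8], [-5, -13/2, -25/2]].
M = L⁻¹(C + B) = [[3, 1], [-3, -3], [3, 4]].

M = [[3, 1], [-3, -3], [3, 4]]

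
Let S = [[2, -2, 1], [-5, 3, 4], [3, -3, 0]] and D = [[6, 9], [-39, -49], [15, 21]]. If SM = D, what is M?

M = [[4, 4], [-1, -3], [-4, -5]]

Since S multiplies M on the left, M = S⁻¹D.
S has determinant 6; S⁻¹ = [[2, -1/2, -11/6], [2, -1/2, -13/6], [1, 0, -2/3]].
M = S⁻¹D = [[2, -1/2, -11/6], [2, -1/2, -13/6], [1, 0, -2/3]] · [[6, 9], [-39, -49], [15, 21]] = [[4, 4], [-1, -3], [-4, -5]].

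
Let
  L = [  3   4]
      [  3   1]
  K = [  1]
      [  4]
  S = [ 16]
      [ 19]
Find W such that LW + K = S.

W = [[5], [0]]

LW = S − K = [[15], [15]].
L is on the left of W, so left-multiply by L⁻¹: W = L⁻¹(S − K).
det L = -9; the adjugate gives L⁻¹ = [[-1/9, 4/9], [1/3, -1/3]].
W = L⁻¹(S − K) = [[5], [0]].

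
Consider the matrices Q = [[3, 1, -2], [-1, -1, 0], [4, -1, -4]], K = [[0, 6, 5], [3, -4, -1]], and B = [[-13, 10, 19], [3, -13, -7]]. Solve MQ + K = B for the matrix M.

MQ = B − K = [[-13, 4, 14], [0, -9, -6]].
Q is on the right of M, so right-multiply by Q⁻¹: M = (B − K)Q⁻¹.
det Q = -2, so Q⁻¹ = [[-2, -3, 1], [2, 2, -1], [-5/2, -7/2, 1]].
M = (B − K)Q⁻¹ = [[-1, -2, -3], [-3, 3, 3]].

M = [[-1, -2, -3], [-3, 3, 3]]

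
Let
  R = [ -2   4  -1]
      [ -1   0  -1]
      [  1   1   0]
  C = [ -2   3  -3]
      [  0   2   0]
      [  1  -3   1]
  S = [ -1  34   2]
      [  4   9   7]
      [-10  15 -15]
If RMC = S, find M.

Left-multiply by R⁻¹ and right-multiply by C⁻¹: M = R⁻¹SC⁻¹.
det R = -5, so R⁻¹ = [[-1/5, 1/5, 4/5], [1/5, -1/5, 1/5], [1/5, -6/5, -4/5]].
det C = 2, so C⁻¹ = [[1, 3, 3], [0, 1/2, 0], [-1, -3/2, -2]].
R⁻¹S = [[-7, 7, -11], [-3, 8, -4], [3, -16, 4]].
M = (R⁻¹S)C⁻¹ = [[4, -1, 1], [1, 1, -1], [-1, -5, 1]].

M = [[4, -1, 1], [1, 1, -1], [-1, -5, 1]]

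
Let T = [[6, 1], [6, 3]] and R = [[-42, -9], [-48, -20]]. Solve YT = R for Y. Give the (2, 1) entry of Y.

-2

T is on the right of Y, so right-multiply by T⁻¹: Y = RT⁻¹.
det T = 12, so T⁻¹ = [[1/4, -1/12], [-1/2, 1/2]].
Y = RT⁻¹ = [[-42, -9], [-48, -20]] · [[1/4, -1/12], [-1/2, 1/2]] = [[-6, -1], [-2, -6]].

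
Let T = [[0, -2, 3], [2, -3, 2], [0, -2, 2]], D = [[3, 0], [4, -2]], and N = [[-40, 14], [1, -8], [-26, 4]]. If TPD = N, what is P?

P = [[3, 1], [5, -4], [2, -5]]

Isolating P: multiply by T⁻¹ from the left and D⁻¹ from the right, so P = T⁻¹ND⁻¹.
T has determinant -4; T⁻¹ = [[1/2, 1/2, -5/4], [1, 0, -3/2], [1, 0, -1]].
det D = -6, so D⁻¹ = [[1/3, 0], [2/3, -1/2]].
T⁻¹N = [[13, -2], [-1, 8], [-14, 10]].
P = (T⁻¹N)D⁻¹ = [[3, 1], [5, -4], [2, -5]].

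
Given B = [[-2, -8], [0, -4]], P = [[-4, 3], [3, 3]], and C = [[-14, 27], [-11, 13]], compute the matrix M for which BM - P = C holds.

M = [[1, 1], [2, -4]]

BM = C + P = [[-18, 30], [-8, 16]].
B is on the left of M, so left-multiply by B⁻¹: M = B⁻¹(C + P).
B has determinant 8; B⁻¹ = [[-1/2, 1], [0, -1/4]].
M = B⁻¹(C + P) = [[1, 1], [2, -4]].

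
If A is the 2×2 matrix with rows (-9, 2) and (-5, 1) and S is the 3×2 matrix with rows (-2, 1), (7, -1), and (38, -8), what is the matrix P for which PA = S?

Since A sits to the right of P, P = SA⁻¹.
det A = 1, so A⁻¹ = [[1, -2], [5, -9]].
P = SA⁻¹ = [[-2, 1], [7, -1], [38, -8]] · [[1, -2], [5, -9]] = [[3, -5], [2, -5], [-2, -4]].

P = [[3, -5], [2, -5], [-2, -4]]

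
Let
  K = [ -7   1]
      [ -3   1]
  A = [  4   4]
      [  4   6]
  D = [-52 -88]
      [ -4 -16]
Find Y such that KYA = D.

Isolating Y: multiply by K⁻¹ from the left and A⁻¹ from the right, so Y = K⁻¹DA⁻¹.
det K = -4, so K⁻¹ = [[-1/4, 1/4], [-3/4, 7/4]].
A has determinant 8; A⁻¹ = [[3/4, -1/2], [-1/2, 1/2]].
K⁻¹D = [[12, 18], [32, 38]].
Y = (K⁻¹D)A⁻¹ = [[0, 3], [5, 3]].

Y = [[0, 3], [5, 3]]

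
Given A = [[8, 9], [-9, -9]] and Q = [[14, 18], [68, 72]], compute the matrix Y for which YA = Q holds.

Y = [[4, 2], [4, -4]]

A is on the right of Y, so right-multiply by A⁻¹: Y = QA⁻¹.
A has determinant 9; A⁻¹ = [[-1, -1], [1, 8/9]].
Y = QA⁻¹ = [[14, 18], [68, 72]] · [[-1, -1], [1, 8/9]] = [[4, 2], [4, -4]].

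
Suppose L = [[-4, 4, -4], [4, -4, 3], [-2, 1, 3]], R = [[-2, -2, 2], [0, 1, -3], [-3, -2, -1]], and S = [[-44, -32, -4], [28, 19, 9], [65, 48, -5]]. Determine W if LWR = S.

W = L⁻¹SR⁻¹ (apply L⁻¹ on the left and R⁻¹ on the right).
det L = 4; the adjugate gives L⁻¹ = [[-15/4, -4, -1], [-9/2, -5, -1], [-1, -1, 0]].
det R = 2, so R⁻¹ = [[-7/2, -3, 2], [9/2, 4, -3], [3/2, 1, -1]].
L⁻¹S = [[-12, -4, -16], [-7, 1, -22], [16, 13, -5]].
W = (L⁻¹S)R⁻¹ = [[0, 4, 4], [-4, 3, 5], [-5, -1, -2]].

W = [[0, 4, 4], [-4, 3, 5], [-5, -1, -2]]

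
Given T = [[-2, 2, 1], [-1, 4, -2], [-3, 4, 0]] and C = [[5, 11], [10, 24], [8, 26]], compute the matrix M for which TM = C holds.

Since T multiplies M on the left, M = T⁻¹C.
det T = 4, so T⁻¹ = [[2, 1, -2], [3/2, 3/4, -5/4], [2, 1/2, -3/2]].
M = T⁻¹C = [[2, 1, -2], [3/2, 3/4, -5/4], [2, 1/2, -3/2]] · [[5, 11], [10, 24], [8, 26]] = [[4, -6], [5, 2], [3, -5]].

M = [[4, -6], [5, 2], [3, -5]]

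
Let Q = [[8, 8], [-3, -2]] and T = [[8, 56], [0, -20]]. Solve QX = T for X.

X = [[-2, 6], [3, 1]]

Q is on the left of X, so left-multiply by Q⁻¹: X = Q⁻¹T.
Q has determinant 8; Q⁻¹ = [[-1/4, -1], [3/8, 1]].
X = Q⁻¹T = [[-1/4, -1], [3/8, 1]] · [[8, 56], [0, -20]] = [[-2, 6], [3, 1]].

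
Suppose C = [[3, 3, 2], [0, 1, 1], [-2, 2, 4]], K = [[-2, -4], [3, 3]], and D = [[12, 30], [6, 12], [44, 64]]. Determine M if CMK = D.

M = [[-1, 1], [0, -5], [-3, 5]]

Left-multiply by C⁻¹ and right-multiply by K⁻¹: M = C⁻¹DK⁻¹.
C has determinant 4; C⁻¹ = [[1/2, -2, 1/4], [-1/2, 4, -3/4], [1/2, -3, 3/4]].
det K = 6, so K⁻¹ = [[1/2, 2/3], [-1/2, -1/3]].
C⁻¹D = [[5, 7], [-15, -15], [21, 27]].
M = (C⁻¹D)K⁻¹ = [[-1, 1], [0, -5], [-3, 5]].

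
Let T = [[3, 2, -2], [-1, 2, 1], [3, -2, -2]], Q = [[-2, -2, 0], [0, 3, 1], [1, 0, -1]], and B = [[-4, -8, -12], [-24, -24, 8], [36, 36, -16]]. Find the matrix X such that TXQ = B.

X = T⁻¹BQ⁻¹ (apply T⁻¹ on the left and Q⁻¹ on the right).
det T = 4, so T⁻¹ = [[-1/2, 2, 3/2], [1/4, 0, -1/4], [-1, 3, 2]].
Q has determinant 4; Q⁻¹ = [[-3/4, -1/2, -1/2], [1/4, 1/2, 1/2], [-3/4, -1/2, -3/2]].
T⁻¹B = [[8, 10, -2], [-10, -11, 1], [4, 8, 4]].
X = (T⁻¹B)Q⁻¹ = [[-2, 2, 4], [4, -1, -2], [-4, 0, -4]].

X = [[-2, 2, 4], [4, -1, -2], [-4, 0, -4]]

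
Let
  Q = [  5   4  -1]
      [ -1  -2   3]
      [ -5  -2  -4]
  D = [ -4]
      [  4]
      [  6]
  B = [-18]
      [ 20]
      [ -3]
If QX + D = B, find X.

X = [[1], [-4], [3]]

QX = B − D = [[-14], [16], [-9]].
Since Q multiplies X on the left, X = Q⁻¹(B − D).
det Q = 2; the adjugate gives Q⁻¹ = [[7, 9, 5], [-19/2, -25/2, -7], [-4, -5, -3]].
X = Q⁻¹(B − D) = [[1], [-4], [3]].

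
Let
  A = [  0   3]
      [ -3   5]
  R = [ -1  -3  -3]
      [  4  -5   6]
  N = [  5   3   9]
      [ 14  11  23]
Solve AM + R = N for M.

M = [[0, -2, 1], [2, 2, 4]]

AM = N − R = [[6, 6, 12], [10, 16, 17]].
Left-multiplying both sides by A⁻¹ gives M = A⁻¹(N − R).
det A = 9, so A⁻¹ = [[5/9, -1/3], [1/3, 0]].
M = A⁻¹(N − R) = [[0, -2, 1], [2, 2, 4]].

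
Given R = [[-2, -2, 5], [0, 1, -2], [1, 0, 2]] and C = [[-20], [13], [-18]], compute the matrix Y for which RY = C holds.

Since R multiplies Y on the left, Y = R⁻¹C.
R has determinant -5; R⁻¹ = [[-2/5, -4/5, 1/5], [2/5, 9/5, 4/5], [1/5, 2/5, 2/5]].
Y = R⁻¹C = [[-2/5, -4/5, 1/5], [2/5, 9/5, 4/5], [1/5, 2/5, 2/5]] · [[-20], [13], [-18]] = [[-6], [1], [-6]].

Y = [[-6], [1], [-6]]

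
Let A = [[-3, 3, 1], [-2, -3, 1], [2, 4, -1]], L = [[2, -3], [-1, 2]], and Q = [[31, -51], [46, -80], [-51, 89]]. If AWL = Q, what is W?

W = [[-5, 5], [-1, 3], [-1, -3]]

Left-multiply by A⁻¹ and right-multiply by L⁻¹: W = A⁻¹QL⁻¹.
det A = 1; the adjugate gives A⁻¹ = [[-1, 7, 6], [0, 1, 1], [-2, 18, 15]].
det L = 1, so L⁻¹ = [[2, 3], [1, 2]].
A⁻¹Q = [[-15, 25], [-5, 9], [1, -3]].
W = (A⁻¹Q)L⁻¹ = [[-5, 5], [-1, 3], [-1, -3]].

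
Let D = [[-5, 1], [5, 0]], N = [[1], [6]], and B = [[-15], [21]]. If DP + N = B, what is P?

P = [[3], [-1]]

DP = B − N = [[-16], [15]].
Left-multiplying both sides by D⁻¹ gives P = D⁻¹(B − N).
det D = -5; the adjugate gives D⁻¹ = [[0, 1/5], [1, 1]].
P = D⁻¹(B − N) = [[3], [-1]].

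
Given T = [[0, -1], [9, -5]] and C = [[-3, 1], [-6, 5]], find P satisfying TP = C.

T is on the left of P, so left-multiply by T⁻¹: P = T⁻¹C.
det T = 9; the adjugate gives T⁻¹ = [[-5/9, 1/9], [-1, 0]].
P = T⁻¹C = [[-5/9, 1/9], [-1, 0]] · [[-3, 1], [-6, 5]] = [[1, 0], [3, -1]].

P = [[1, 0], [3, -1]]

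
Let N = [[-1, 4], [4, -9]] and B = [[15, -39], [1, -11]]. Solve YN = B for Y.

N is on the right of Y, so right-multiply by N⁻¹: Y = BN⁻¹.
N has determinant -7; N⁻¹ = [[9/7, 4/7], [4/7, 1/7]].
Y = BN⁻¹ = [[15, -39], [1, -11]] · [[9/7, 4/7], [4/7, 1/7]] = [[-3, 3], [-5, -1]].

Y = [[-3, 3], [-5, -1]]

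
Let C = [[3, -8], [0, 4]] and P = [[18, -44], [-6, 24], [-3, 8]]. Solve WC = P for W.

W = [[6, 1], [-2, 2], [-1, 0]]

Since C sits to the right of W, W = PC⁻¹.
det C = 12, so C⁻¹ = [[1/3, 2/3], [0, 1/4]].
W = PC⁻¹ = [[18, -44], [-6, 24], [-3, 8]] · [[1/3, 2/3], [0, 1/4]] = [[6, 1], [-2, 2], [-1, 0]].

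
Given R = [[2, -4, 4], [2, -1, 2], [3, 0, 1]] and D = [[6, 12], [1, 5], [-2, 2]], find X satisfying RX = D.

X = [[-1, 0], [-1, -1], [1, 2]]

Since R multiplies X on the left, X = R⁻¹D.
R has determinant -6; R⁻¹ = [[1/6, -2/3, 2/3], [-2/3, 5/3, -2/3], [-1/2, 2, -1]].
X = R⁻¹D = [[1/6, -2/3, 2/3], [-2/3, 5/3, -2/3], [-1/2, 2, -1]] · [[6, 12], [1, 5], [-2, 2]] = [[-1, 0], [-1, -1], [1, 2]].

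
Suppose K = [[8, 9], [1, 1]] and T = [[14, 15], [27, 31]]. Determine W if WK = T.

Right-multiplying both sides by K⁻¹ gives W = TK⁻¹.
K has determinant -1; K⁻¹ = [[-1, 9], [1, -8]].
W = TK⁻¹ = [[14, 15], [27, 31]] · [[-1, 9], [1, -8]] = [[1, 6], [4, -5]].

W = [[1, 6], [4, -5]]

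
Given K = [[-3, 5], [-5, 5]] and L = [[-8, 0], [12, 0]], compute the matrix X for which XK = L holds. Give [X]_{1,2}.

4

K is on the right of X, so right-multiply by K⁻¹: X = LK⁻¹.
det K = 10, so K⁻¹ = [[1/2, -1/2], [1/2, -3/10]].
X = LK⁻¹ = [[-8, 0], [12, 0]] · [[1/2, -1/2], [1/2, -3/10]] = [[-4, 4], [6, -6]].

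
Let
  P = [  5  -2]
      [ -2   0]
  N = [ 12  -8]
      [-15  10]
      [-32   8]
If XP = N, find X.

Right-multiplying both sides by P⁻¹ gives X = NP⁻¹.
P has determinant -4; P⁻¹ = [[0, -1/2], [-1/2, -5/4]].
X = NP⁻¹ = [[12, -8], [-15, 10], [-32, 8]] · [[0, -1/2], [-1/2, -5/4]] = [[4, 4], [-5, -5], [-4, 6]].

X = [[4, 4], [-5, -5], [-4, 6]]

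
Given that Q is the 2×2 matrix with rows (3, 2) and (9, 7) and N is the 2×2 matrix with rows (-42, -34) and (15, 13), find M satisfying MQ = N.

M = [[4, -6], [-4, 3]]

Q is on the right of M, so right-multiply by Q⁻¹: M = NQ⁻¹.
det Q = 3; the adjugate gives Q⁻¹ = [[7/3, -2/3], [-3, 1]].
M = NQ⁻¹ = [[-42, -34], [15, 13]] · [[7/3, -2/3], [-3, 1]] = [[4, -6], [-4, 3]].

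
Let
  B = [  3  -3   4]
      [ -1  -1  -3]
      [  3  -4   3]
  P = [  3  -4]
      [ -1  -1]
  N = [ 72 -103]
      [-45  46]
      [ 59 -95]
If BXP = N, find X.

X = [[2, 4], [-1, -1], [4, -3]]

X = B⁻¹NP⁻¹ (apply B⁻¹ on the left and P⁻¹ on the right).
det B = 1; the adjugate gives B⁻¹ = [[-15, -7, 13], [-6, -3, 5], [7, 3, -6]].
det P = -7; the adjugate gives P⁻¹ = [[1/7, -4/7], [-1/7, -3/7]].
B⁻¹N = [[2, -12], [-2, 5], [15, -13]].
X = (B⁻¹N)P⁻¹ = [[2, 4], [-1, -1], [4, -3]].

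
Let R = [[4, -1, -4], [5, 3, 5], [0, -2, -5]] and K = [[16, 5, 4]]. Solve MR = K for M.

M = [[-1, 4, 4]]

Right-multiplying both sides by R⁻¹ gives M = KR⁻¹.
det R = -5, so R⁻¹ = [[1, -3/5, -7/5], [-5, 4, 8], [2, -8/5, -17/5]].
M = KR⁻¹ = [[16, 5, 4]] · [[1, -3/5, -7/5], [-5, 4, 8], [2, -8/5, -17/5]] = [[-1, 4, 4]].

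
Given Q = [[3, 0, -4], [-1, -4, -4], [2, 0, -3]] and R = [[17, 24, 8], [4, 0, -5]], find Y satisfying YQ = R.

Right-multiplying both sides by Q⁻¹ gives Y = RQ⁻¹.
det Q = 4, so Q⁻¹ = [[3, 0, -4], [-11/4, -1/4, 4], [2, 0, -3]].
Y = RQ⁻¹ = [[17, 24, 8], [4, 0, -5]] · [[3, 0, -4], [-11/4, -1/4, 4], [2, 0, -3]] = [[1, -6, 4], [2, 0, -1]].

Y = [[1, -6, 4], [2, 0, -1]]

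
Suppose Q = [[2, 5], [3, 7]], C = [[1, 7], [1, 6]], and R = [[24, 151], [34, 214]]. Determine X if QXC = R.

Isolating X: multiply by Q⁻¹ from the left and C⁻¹ from the right, so X = Q⁻¹RC⁻¹.
Q has determinant -1; Q⁻¹ = [[-7, 5], [3, -2]].
C has determinant -1; C⁻¹ = [[-6, 7], [1, -1]].
Q⁻¹R = [[2, 13], [4, 25]].
X = (Q⁻¹R)C⁻¹ = [[1, 1], [1, 3]].

X = [[1, 1], [1, 3]]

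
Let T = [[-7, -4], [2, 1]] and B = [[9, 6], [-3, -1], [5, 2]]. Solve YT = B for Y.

Right-multiplying both sides by T⁻¹ gives Y = BT⁻¹.
det T = 1, so T⁻¹ = [[1, 4], [-2, -7]].
Y = BT⁻¹ = [[9, 6], [-3, -1], [5, 2]] · [[1, 4], [-2, -7]] = [[-3, -6], [-1, -5], [1, 6]].

Y = [[-3, -6], [-1, -5], [1, 6]]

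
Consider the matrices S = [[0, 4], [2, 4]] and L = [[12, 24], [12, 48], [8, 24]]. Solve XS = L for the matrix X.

X = [[0, 6], [6, 6], [2, 4]]

Since S sits to the right of X, X = LS⁻¹.
det S = -8, so S⁻¹ = [[-1/2, 1/2], [1/4, 0]].
X = LS⁻¹ = [[12, 24], [12, 48], [8, 24]] · [[-1/2, 1/2], [1/4, 0]] = [[0, 6], [6, 6], [2, 4]].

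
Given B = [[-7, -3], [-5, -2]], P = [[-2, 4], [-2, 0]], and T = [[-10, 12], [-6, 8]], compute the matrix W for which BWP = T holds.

W = [[0, 1], [-1, -3]]

Left-multiply by B⁻¹ and right-multiply by P⁻¹: W = B⁻¹TP⁻¹.
B has determinant -1; B⁻¹ = [[2, -3], [-5, 7]].
det P = 8; the adjugate gives P⁻¹ = [[0, -1/2], [1/4, -1/4]].
B⁻¹T = [[-2, 0], [8, -4]].
W = (B⁻¹T)P⁻¹ = [[0, 1], [-1, -3]].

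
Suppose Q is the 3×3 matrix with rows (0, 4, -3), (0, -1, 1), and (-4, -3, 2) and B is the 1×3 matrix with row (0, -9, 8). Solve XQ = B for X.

Right-multiplying both sides by Q⁻¹ gives X = BQ⁻¹.
Q has determinant -4; Q⁻¹ = [[-1/4, -1/4, -1/4], [1, 3, 0], [1, 4, 0]].
X = BQ⁻¹ = [[0, -9, 8]] · [[-1/4, -1/4, -1/4], [1, 3, 0], [1, 4, 0]] = [[-1, 5, 0]].

X = [[-1, 5, 0]]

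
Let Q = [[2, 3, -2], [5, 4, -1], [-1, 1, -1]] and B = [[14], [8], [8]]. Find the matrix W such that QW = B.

W = [[-1], [2], [-5]]

Q is on the left of W, so left-multiply by Q⁻¹: W = Q⁻¹B.
det Q = -6, so Q⁻¹ = [[1/2, -1/6, -5/6], [-1, 2/3, 4/3], [-3/2, 5/6, 7/6]].
W = Q⁻¹B = [[1/2, -1/6, -5/6], [-1, 2/3, 4/3], [-3/2, 5/6, 7/6]] · [[14], [8], [8]] = [[-1], [2], [-5]].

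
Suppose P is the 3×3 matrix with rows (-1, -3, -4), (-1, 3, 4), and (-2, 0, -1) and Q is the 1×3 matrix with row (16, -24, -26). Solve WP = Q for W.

Right-multiplying both sides by P⁻¹ gives W = QP⁻¹.
P has determinant 6; P⁻¹ = [[-1/2, -1/2, 0], [-3/2, -7/6, 4/3], [1, 1, -1]].
W = QP⁻¹ = [[16, -24, -26]] · [[-1/2, -1/2, 0], [-3/2, -7/6, 4/3], [1, 1, -1]] = [[2, -6, -6]].

W = [[2, -6, -6]]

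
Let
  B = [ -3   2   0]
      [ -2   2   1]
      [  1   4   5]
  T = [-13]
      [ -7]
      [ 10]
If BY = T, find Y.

B is on the left of Y, so left-multiply by B⁻¹: Y = B⁻¹T.
det B = 4, so B⁻¹ = [[3/2, -5/2, 1/2], [11/4, -15/4, 3/4], [-5/2, 7/2, -1/2]].
Y = B⁻¹T = [[3/2, -5/2, 1/2], [11/4, -15/4, 3/4], [-5/2, 7/2, -1/2]] · [[-13], [-7], [10]] = [[3], [-2], [3]].

Y = [[3], [-2], [3]]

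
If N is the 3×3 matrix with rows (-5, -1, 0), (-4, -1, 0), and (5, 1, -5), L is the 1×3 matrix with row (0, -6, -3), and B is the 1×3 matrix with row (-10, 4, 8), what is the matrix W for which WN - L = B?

WN = B + L = [[-10, -2, 5]].
N is on the right of W, so right-multiply by N⁻¹: W = (B + L)N⁻¹.
det N = -5; the adjugate gives N⁻¹ = [[-1, 1, 0], [4, -5, 0], [-1/5, 0, -1/5]].
W = (B + L)N⁻¹ = [[1, 0, -1]].

W = [[1, 0, -1]]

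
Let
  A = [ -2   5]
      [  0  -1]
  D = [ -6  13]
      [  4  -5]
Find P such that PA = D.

P = [[3, 2], [-2, -5]]

Right-multiplying both sides by A⁻¹ gives P = DA⁻¹.
det A = 2; the adjugate gives A⁻¹ = [[-1/2, -5/2], [0, -1]].
P = DA⁻¹ = [[-6, 13], [4, -5]] · [[-1/2, -5/2], [0, -1]] = [[3, 2], [-2, -5]].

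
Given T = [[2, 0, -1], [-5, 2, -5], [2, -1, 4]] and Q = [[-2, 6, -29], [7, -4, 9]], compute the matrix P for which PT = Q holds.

Since T sits to the right of P, P = QT⁻¹.
det T = 5, so T⁻¹ = [[3/5, 1/5, 2/5], [2, 2, 3], [1/5, 2/5, 4/5]].
P = QT⁻¹ = [[-2, 6, -29], [7, -4, 9]] · [[3/5, 1/5, 2/5], [2, 2, 3], [1/5, 2/5, 4/5]] = [[5, 0, -6], [-2, -3, -2]].

P = [[5, 0, -6], [-2, -3, -2]]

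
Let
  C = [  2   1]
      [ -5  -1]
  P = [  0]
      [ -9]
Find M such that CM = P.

M = [[3], [-6]]

C is on the left of M, so left-multiply by C⁻¹: M = C⁻¹P.
det C = 3; the adjugate gives C⁻¹ = [[-1/3, -1/3], [5/3, 2/3]].
M = C⁻¹P = [[-1/3, -1/3], [5/3, 2/3]] · [[0], [-9]] = [[3], [-6]].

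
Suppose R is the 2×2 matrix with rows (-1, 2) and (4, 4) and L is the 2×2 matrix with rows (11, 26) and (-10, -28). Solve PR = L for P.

Right-multiplying both sides by R⁻¹ gives P = LR⁻¹.
det R = -12; the adjugate gives R⁻¹ = [[-1/3, 1/6], [1/3, 1/12]].
P = LR⁻¹ = [[11, 26], [-10, -28]] · [[-1/3, 1/6], [1/3, 1/12]] = [[5, 4], [-6, -4]].

P = [[5, 4], [-6, -4]]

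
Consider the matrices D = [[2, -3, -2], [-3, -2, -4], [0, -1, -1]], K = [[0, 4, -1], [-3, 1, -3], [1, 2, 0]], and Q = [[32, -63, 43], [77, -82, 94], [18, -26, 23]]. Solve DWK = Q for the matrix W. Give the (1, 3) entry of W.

3

Isolating W: multiply by D⁻¹ from the left and K⁻¹ from the right, so W = D⁻¹QK⁻¹.
det D = -1, so D⁻¹ = [[2, 1, -8], [3, 2, -14], [-3, -2, 13]].
det K = -5; the adjugate gives K⁻¹ = [[-6/5, 2/5, 11/5], [3/5, -1/5, -3/5], [7/5, -4/5, -12/5]].
D⁻¹Q = [[-3, 0, -4], [-2, 11, -5], [-16, 15, -18]].
W = (D⁻¹Q)K⁻¹ = [[-2, 2, 3], [2, 1, 1], [3, 5, -1]].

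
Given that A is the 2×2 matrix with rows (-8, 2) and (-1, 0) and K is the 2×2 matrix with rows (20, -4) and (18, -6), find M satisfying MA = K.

Right-multiplying both sides by A⁻¹ gives M = KA⁻¹.
det A = 2, so A⁻¹ = [[0, -1], [1/2, -4]].
M = KA⁻¹ = [[20, -4], [18, -6]] · [[0, -1], [1/2, -4]] = [[-2, -4], [-3, 6]].

M = [[-2, -4], [-3, 6]]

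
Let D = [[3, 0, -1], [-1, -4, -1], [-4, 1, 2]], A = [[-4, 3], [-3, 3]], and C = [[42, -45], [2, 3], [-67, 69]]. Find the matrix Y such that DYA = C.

Y = [[2, -5], [0, -1], [3, 3]]

Left-multiply by D⁻¹ and right-multiply by A⁻¹: Y = D⁻¹CA⁻¹.
det D = -4, so D⁻¹ = [[7/4, 1/4, 1], [-3/2, -1/2, -1], [17/4, 3/4, 3]].
det A = -3; the adjugate gives A⁻¹ = [[-1, 1], [-1, 4/3]].
D⁻¹C = [[7, -9], [3, -3], [-21, 18]].
Y = (D⁻¹C)A⁻¹ = [[2, -5], [0, -1], [3, 3]].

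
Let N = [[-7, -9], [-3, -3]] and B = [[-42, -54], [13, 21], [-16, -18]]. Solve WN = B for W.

Since N sits to the right of W, W = BN⁻¹.
det N = -6, so N⁻¹ = [[1/2, -3/2], [-1/2, 7/6]].
W = BN⁻¹ = [[-42, -54], [13, 21], [-16, -18]] · [[1/2, -3/2], [-1/2, 7/6]] = [[6, 0], [-4, 5], [1, 3]].

W = [[6, 0], [-4, 5], [1, 3]]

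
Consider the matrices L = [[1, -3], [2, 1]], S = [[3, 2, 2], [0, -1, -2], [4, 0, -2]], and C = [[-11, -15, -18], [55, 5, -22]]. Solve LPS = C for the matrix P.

P = [[2, 4, 4], [5, 5, -1]]

P = L⁻¹CS⁻¹ (apply L⁻¹ on the left and S⁻¹ on the right).
L has determinant 7; L⁻¹ = [[1/7, 3/7], [-2/7, 1/7]].
det S = -2; the adjugate gives S⁻¹ = [[-1, -2, 1], [4, 7, -3], [-2, -4, 3/2]].
L⁻¹C = [[22, 0, -12], [11, 5, 2]].
P = (L⁻¹C)S⁻¹ = [[2, 4, 4], [5, 5, -1]].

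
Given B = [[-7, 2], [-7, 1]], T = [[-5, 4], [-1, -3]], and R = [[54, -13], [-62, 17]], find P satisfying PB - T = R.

P = [[-2, -5], [5, 4]]

PB = R + T = [[49, -9], [-63, 14]].
Since B sits to the right of P, P = (R + T)B⁻¹.
det B = 7, so B⁻¹ = [[1/7, -2/7], [1, -1]].
P = (R + T)B⁻¹ = [[-2, -5], [5, 4]].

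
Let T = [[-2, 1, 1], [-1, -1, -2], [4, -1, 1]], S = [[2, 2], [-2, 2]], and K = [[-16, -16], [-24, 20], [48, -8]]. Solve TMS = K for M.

Left-multiply by T⁻¹ and right-multiply by S⁻¹: M = T⁻¹KS⁻¹.
det T = 4; the adjugate gives T⁻¹ = [[-3/4, -1/2, -1/4], [-7/4, -3/2, -5/4], [5/4, 1/2, 3/4]].
det S = 8; the adjugate gives S⁻¹ = [[1/4, -1/4], [1/4, 1/4]].
T⁻¹K = [[12, 4], [4, 8], [4, -16]].
M = (T⁻¹K)S⁻¹ = [[4, -2], [3, 1], [-3, -5]].

M = [[4, -2], [3, 1], [-3, -5]]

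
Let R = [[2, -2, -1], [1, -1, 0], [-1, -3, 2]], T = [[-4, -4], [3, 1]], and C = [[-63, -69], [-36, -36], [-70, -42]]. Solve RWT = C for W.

Isolating W: multiply by R⁻¹ from the left and T⁻¹ from the right, so W = R⁻¹CT⁻¹.
R has determinant 4; R⁻¹ = [[-1/2, 7/4, -1/4], [-1/2, 3/4, -1/4], [-1, 2, 0]].
det T = 8, so T⁻¹ = [[1/8, 1/2], [-3/8, -1/2]].
R⁻¹C = [[-14, -18], [22, 18], [-9, -3]].
W = (R⁻¹C)T⁻¹ = [[5, 2], [-4, 2], [0, -3]].

W = [[5, 2], [-4, 2], [0, -3]]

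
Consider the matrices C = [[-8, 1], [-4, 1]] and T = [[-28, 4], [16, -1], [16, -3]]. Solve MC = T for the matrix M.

Right-multiplying both sides by C⁻¹ gives M = TC⁻¹.
det C = -4; the adjugate gives C⁻¹ = [[-1/4, 1/4], [-1, 2]].
M = TC⁻¹ = [[-28, 4], [16, -1], [16, -3]] · [[-1/4, 1/4], [-1, 2]] = [[3, 1], [-3, 2], [-1, -2]].

M = [[3, 1], [-3, 2], [-1, -2]]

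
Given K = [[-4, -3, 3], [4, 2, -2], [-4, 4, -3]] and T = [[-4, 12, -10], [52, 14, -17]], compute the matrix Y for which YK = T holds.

Right-multiplying both sides by K⁻¹ gives Y = TK⁻¹.
K has determinant 4; K⁻¹ = [[1/2, 3/4, 0], [5, 6, 1], [6, 7, 1]].
Y = TK⁻¹ = [[-4, 12, -10], [52, 14, -17]] · [[1/2, 3/4, 0], [5, 6, 1], [6, 7, 1]] = [[-2, -1, 2], [-6, 4, -3]].

Y = [[-2, -1, 2], [-6, 4, -3]]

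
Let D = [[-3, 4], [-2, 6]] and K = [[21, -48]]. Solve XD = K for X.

D is on the right of X, so right-multiply by D⁻¹: X = KD⁻¹.
D has determinant -10; D⁻¹ = [[-3/5, 2/5], [-1/5, 3/10]].
X = KD⁻¹ = [[21, -48]] · [[-3/5, 2/5], [-1/5, 3/10]] = [[-3, -6]].

X = [[-3, -6]]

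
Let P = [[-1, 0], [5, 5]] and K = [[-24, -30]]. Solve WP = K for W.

W = [[-6, -6]]

P is on the right of W, so right-multiply by P⁻¹: W = KP⁻¹.
det P = -5, so P⁻¹ = [[-1, 0], [1, 1/5]].
W = KP⁻¹ = [[-24, -30]] · [[-1, 0], [1, 1/5]] = [[-6, -6]].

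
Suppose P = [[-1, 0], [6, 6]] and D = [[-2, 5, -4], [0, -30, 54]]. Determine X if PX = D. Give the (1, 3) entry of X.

4

Since P multiplies X on the left, X = P⁻¹D.
P has determinant -6; P⁻¹ = [[-1, 0], [1, 1/6]].
X = P⁻¹D = [[-1, 0], [1, 1/6]] · [[-2, 5, -4], [0, -30, 54]] = [[2, -5, 4], [-2, 0, 5]].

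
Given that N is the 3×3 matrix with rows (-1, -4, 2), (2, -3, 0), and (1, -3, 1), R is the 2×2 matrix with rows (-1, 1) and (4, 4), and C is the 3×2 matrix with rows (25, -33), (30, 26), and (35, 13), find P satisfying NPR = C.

P = [[5, 5], [4, 1], [-4, 4]]

P = N⁻¹CR⁻¹ (apply N⁻¹ on the left and R⁻¹ on the right).
det N = 5, so N⁻¹ = [[-3/5, -2/5, 6/5], [-2/5, -3/5, 4/5], [-3/5, -7/5, 11/5]].
R has determinant -8; R⁻¹ = [[-1/2, 1/8], [1/2, 1/8]].
N⁻¹C = [[15, 25], [0, 8], [20, 12]].
P = (N⁻¹C)R⁻¹ = [[5, 5], [4, 1], [-4, 4]].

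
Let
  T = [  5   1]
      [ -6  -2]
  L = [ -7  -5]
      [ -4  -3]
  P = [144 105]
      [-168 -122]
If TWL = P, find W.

W = T⁻¹PL⁻¹ (apply T⁻¹ on the left and L⁻¹ on the right).
det T = -4, so T⁻¹ = [[1/2, 1/4], [-3/2, -5/4]].
L has determinant 1; L⁻¹ = [[-3, 5], [4, -7]].
T⁻¹P = [[30, 22], [-6, -5]].
W = (T⁻¹P)L⁻¹ = [[-2, -4], [-2, 5]].

W = [[-2, -4], [-2, 5]]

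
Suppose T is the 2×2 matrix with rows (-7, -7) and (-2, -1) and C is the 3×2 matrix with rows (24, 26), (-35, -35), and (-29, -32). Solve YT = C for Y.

Y = [[-4, 2], [5, 0], [5, -3]]

Since T sits to the right of Y, Y = CT⁻¹.
T has determinant -7; T⁻¹ = [[1/7, -1], [-2/7, 1]].
Y = CT⁻¹ = [[24, 26], [-35, -35], [-29, -32]] · [[1/7, -1], [-2/7, 1]] = [[-4, 2], [5, 0], [5, -3]].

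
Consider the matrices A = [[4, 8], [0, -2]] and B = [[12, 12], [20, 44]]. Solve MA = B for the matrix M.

M = [[3, 6], [5, -2]]

Right-multiplying both sides by A⁻¹ gives M = BA⁻¹.
A has determinant -8; A⁻¹ = [[1/4, 1], [0, -1/2]].
M = BA⁻¹ = [[12, 12], [20, 44]] · [[1/4, 1], [0, -1/2]] = [[3, 6], [5, -2]].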